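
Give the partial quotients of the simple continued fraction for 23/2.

[11; 2]

Run the Euclidean algorithm on 23 and 2; the successive quotients are the partial quotients a_0, a_1, ... (each step inverts the fractional part left over by the previous one):
  23 = 11*2 + 1, so a_0 = 11.
  2 = 2*1 + 0, so a_1 = 2.
The remainder reaches 0 after 2 divisions, so the expansion has 2 partial quotients, read off in order.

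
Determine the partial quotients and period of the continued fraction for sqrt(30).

Write x_i = (sqrt(30) + m_i)/d_i with (m_0, d_0) = (0, 1). a_0 = floor(sqrt(30)) = 5, since 5^2 = 25 <= 30 < 36 = 6^2.
Iterate m_{i+1} = d_i*a_i - m_i, d_{i+1} = (30 - m_{i+1}^2)/d_i, a_{i+1} = floor((a_0 + m_{i+1})/d_{i+1}):
  m_1 = 1*5 - 0 = 5, d_1 = (30 - 5^2)/1 = 5/1 = 5, a_1 = floor((5 + 5)/5) = 2.
  m_2 = 5*2 - 5 = 5, d_2 = (30 - 5^2)/5 = 5/5 = 1, a_2 = floor((5 + 5)/1) = 10.
  m_3 = 1*10 - 5 = 5, d_3 = (30 - 5^2)/1 = 5/1 = 5: (m_3, d_3) = (m_1, d_1) = (5, 5), so from here the quotients repeat a_1, a_2; the period length is 2.
Hence the expansion of sqrt(30) is a_0 = 5 followed by the repeating block 2, 10 (period 2).

[5; (2, 10)]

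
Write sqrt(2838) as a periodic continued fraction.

Write x_i = (sqrt(2838) + m_i)/d_i with (m_0, d_0) = (0, 1). a_0 = floor(sqrt(2838)) = 53, since 53^2 = 2809 <= 2838 < 2916 = 54^2.
Iterate m_{i+1} = d_i*a_i - m_i, d_{i+1} = (2838 - m_{i+1}^2)/d_i, a_{i+1} = floor((a_0 + m_{i+1})/d_{i+1}):
  m_1 = 1*53 - 0 = 53, d_1 = (2838 - 53^2)/1 = 29/1 = 29, a_1 = floor((53 + 53)/29) = 3.
  m_2 = 29*3 - 53 = 34, d_2 = (2838 - 34^2)/29 = 1682/29 = 58, a_2 = floor((53 + 34)/58) = 1.
  m_3 = 58*1 - 34 = 24, d_3 = (2838 - 24^2)/58 = 2262/58 = 39, a_3 = floor((53 + 24)/39) = 1.
  m_4 = 39*1 - 24 = 15, d_4 = (2838 - 15^2)/39 = 2613/39 = 67, a_4 = floor((53 + 15)/67) = 1.
  m_5 = 67*1 - 15 = 52, d_5 = (2838 - 52^2)/67 = 134/67 = 2, a_5 = floor((53 + 52)/2) = 52.
  m_6 = 2*52 - 52 = 52, d_6 = (2838 - 52^2)/2 = 134/2 = 67, a_6 = floor((53 + 52)/67) = 1.
  m_7 = 67*1 - 52 = 15, d_7 = (2838 - 15^2)/67 = 2613/67 = 39, a_7 = floor((53 + 15)/39) = 1.
  m_8 = 39*1 - 15 = 24, d_8 = (2838 - 24^2)/39 = 2262/39 = 58, a_8 = floor((53 + 24)/58) = 1.
  m_9 = 58*1 - 24 = 34, d_9 = (2838 - 34^2)/58 = 1682/58 = 29, a_9 = floor((53 + 34)/29) = 3.
  m_10 = 29*3 - 34 = 53, d_10 = (2838 - 53^2)/29 = 29/29 = 1, a_10 = floor((53 + 53)/1) = 106.
  m_11 = 1*106 - 53 = 53, d_11 = (2838 - 53^2)/1 = 29/1 = 29: (m_11, d_11) = (m_1, d_1) = (53, 29), so from here the quotients repeat a_1, ..., a_10; the period length is 10.
Hence the expansion of sqrt(2838) is a_0 = 53 followed by the repeating block 3, 1, 1, 1, 52, 1, 1, 1, 3, 106 (period 10).

[53; (3, 1, 1, 1, 52, 1, 1, 1, 3, 106)]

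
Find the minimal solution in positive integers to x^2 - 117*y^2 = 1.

(x, y) = (649, 60)

First expand sqrt(117) as a continued fraction. With x_i = (sqrt(117) + m_i)/d_i and (m_0, d_0) = (0, 1): a_0 = floor(sqrt(117)) = 10, since 10^2 = 100 <= 117 < 121 = 11^2.
Iterate m_{i+1} = d_i*a_i - m_i, d_{i+1} = (117 - m_{i+1}^2)/d_i, a_{i+1} = floor((a_0 + m_{i+1})/d_{i+1}):
  m_1 = 1*10 - 0 = 10, d_1 = (117 - 10^2)/1 = 17/1 = 17, a_1 = floor((10 + 10)/17) = 1.
  m_2 = 17*1 - 10 = 7, d_2 = (117 - 7^2)/17 = 68/17 = 4, a_2 = floor((10 + 7)/4) = 4.
  m_3 = 4*4 - 7 = 9, d_3 = (117 - 9^2)/4 = 36/4 = 9, a_3 = floor((10 + 9)/9) = 2.
  m_4 = 9*2 - 9 = 9, d_4 = (117 - 9^2)/9 = 36/9 = 4, a_4 = floor((10 + 9)/4) = 4.
  m_5 = 4*4 - 9 = 7, d_5 = (117 - 7^2)/4 = 68/4 = 17, a_5 = floor((10 + 7)/17) = 1.
  m_6 = 17*1 - 7 = 10, d_6 = (117 - 10^2)/17 = 17/17 = 1, a_6 = floor((10 + 10)/1) = 20.
  m_7 = 1*20 - 10 = 10, d_7 = (117 - 10^2)/1 = 17/1 = 17: (m_7, d_7) = (m_1, d_1) = (10, 17), so from here the quotients repeat a_1, ..., a_6; the period length is 6.
So sqrt(117) = [10; (1, 4, 2, 4, 1, 20)] with period length k = 6.
k is even, so the fundamental solution of x^2 - 117y^2 = 1 is (p_{k-1}, q_{k-1}) = (p_5, q_5); compute convergents through index 5.
Convergents (p_i = a_i*p_{i-1} + p_{i-2}, q_i = a_i*q_{i-1} + q_{i-2} with p_{-2}=0, p_{-1}=1, q_{-2}=1, q_{-1}=0):
  i=0: a_0=10, p_0 = 10*1 + 0 = 10, q_0 = 10*0 + 1 = 1.
  i=1: a_1=1, p_1 = 1*10 + 1 = 11, q_1 = 1*1 + 0 = 1.
  i=2: a_2=4, p_2 = 4*11 + 10 = 54, q_2 = 4*1 + 1 = 5.
  i=3: a_3=2, p_3 = 2*54 + 11 = 119, q_3 = 2*5 + 1 = 11.
  i=4: a_4=4, p_4 = 4*119 + 54 = 530, q_4 = 4*11 + 5 = 49.
  i=5: a_5=1, p_5 = 1*530 + 119 = 649, q_5 = 1*49 + 11 = 60.
Check: 649^2 - 117*60^2 = 421201 - 421200 = 1, so (x, y) = (649, 60) solves the equation, and by the theorem it is the least positive solution.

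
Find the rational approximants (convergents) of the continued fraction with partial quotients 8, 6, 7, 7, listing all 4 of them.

8/1, 49/6, 351/43, 2506/307

Using the convergent recurrence p_i = a_i*p_{i-1} + p_{i-2}, q_i = a_i*q_{i-1} + q_{i-2} with p_{-2}=0, p_{-1}=1, q_{-2}=1, q_{-1}=0:
  i=0: a_0=8, p_0 = 8*1 + 0 = 8, q_0 = 8*0 + 1 = 1.
  i=1: a_1=6, p_1 = 6*8 + 1 = 49, q_1 = 6*1 + 0 = 6.
  i=2: a_2=7, p_2 = 7*49 + 8 = 351, q_2 = 7*6 + 1 = 43.
  i=3: a_3=7, p_3 = 7*351 + 49 = 2506, q_3 = 7*43 + 6 = 307.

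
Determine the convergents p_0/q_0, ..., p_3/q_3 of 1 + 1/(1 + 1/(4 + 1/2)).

1/1, 2/1, 9/5, 20/11

Using the convergent recurrence p_i = a_i*p_{i-1} + p_{i-2}, q_i = a_i*q_{i-1} + q_{i-2} with p_{-2}=0, p_{-1}=1, q_{-2}=1, q_{-1}=0:
  i=0: a_0=1, p_0 = 1*1 + 0 = 1, q_0 = 1*0 + 1 = 1.
  i=1: a_1=1, p_1 = 1*1 + 1 = 2, q_1 = 1*1 + 0 = 1.
  i=2: a_2=4, p_2 = 4*2 + 1 = 9, q_2 = 4*1 + 1 = 5.
  i=3: a_3=2, p_3 = 2*9 + 2 = 20, q_3 = 2*5 + 1 = 11.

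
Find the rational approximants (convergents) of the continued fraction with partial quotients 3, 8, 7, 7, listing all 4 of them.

3/1, 25/8, 178/57, 1271/407

Using the convergent recurrence p_i = a_i*p_{i-1} + p_{i-2}, q_i = a_i*q_{i-1} + q_{i-2} with p_{-2}=0, p_{-1}=1, q_{-2}=1, q_{-1}=0:
  i=0: a_0=3, p_0 = 3*1 + 0 = 3, q_0 = 3*0 + 1 = 1.
  i=1: a_1=8, p_1 = 8*3 + 1 = 25, q_1 = 8*1 + 0 = 8.
  i=2: a_2=7, p_2 = 7*25 + 3 = 178, q_2 = 7*8 + 1 = 57.
  i=3: a_3=7, p_3 = 7*178 + 25 = 1271, q_3 = 7*57 + 8 = 407.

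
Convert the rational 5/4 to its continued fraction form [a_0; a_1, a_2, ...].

Run the Euclidean algorithm on 5 and 4; the successive quotients are the partial quotients a_0, a_1, ... (each step inverts the fractional part left over by the previous one):
  5 = 1*4 + 1, so a_0 = 1.
  4 = 4*1 + 0, so a_1 = 4.
The remainder reaches 0 after 2 divisions, so the expansion has 2 partial quotients, read off in order.

[1; 4]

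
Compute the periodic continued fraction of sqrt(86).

[9; (3, 1, 1, 1, 8, 1, 1, 1, 3, 18)]

Write x_i = (sqrt(86) + m_i)/d_i with (m_0, d_0) = (0, 1). a_0 = floor(sqrt(86)) = 9, since 9^2 = 81 <= 86 < 100 = 10^2.
Iterate m_{i+1} = d_i*a_i - m_i, d_{i+1} = (86 - m_{i+1}^2)/d_i, a_{i+1} = floor((a_0 + m_{i+1})/d_{i+1}):
  m_1 = 1*9 - 0 = 9, d_1 = (86 - 9^2)/1 = 5/1 = 5, a_1 = floor((9 + 9)/5) = 3.
  m_2 = 5*3 - 9 = 6, d_2 = (86 - 6^2)/5 = 50/5 = 10, a_2 = floor((9 + 6)/10) = 1.
  m_3 = 10*1 - 6 = 4, d_3 = (86 - 4^2)/10 = 70/10 = 7, a_3 = floor((9 + 4)/7) = 1.
  m_4 = 7*1 - 4 = 3, d_4 = (86 - 3^2)/7 = 77/7 = 11, a_4 = floor((9 + 3)/11) = 1.
  m_5 = 11*1 - 3 = 8, d_5 = (86 - 8^2)/11 = 22/11 = 2, a_5 = floor((9 + 8)/2) = 8.
  m_6 = 2*8 - 8 = 8, d_6 = (86 - 8^2)/2 = 22/2 = 11, a_6 = floor((9 + 8)/11) = 1.
  m_7 = 11*1 - 8 = 3, d_7 = (86 - 3^2)/11 = 77/11 = 7, a_7 = floor((9 + 3)/7) = 1.
  m_8 = 7*1 - 3 = 4, d_8 = (86 - 4^2)/7 = 70/7 = 10, a_8 = floor((9 + 4)/10) = 1.
  m_9 = 10*1 - 4 = 6, d_9 = (86 - 6^2)/10 = 50/10 = 5, a_9 = floor((9 + 6)/5) = 3.
  m_10 = 5*3 - 6 = 9, d_10 = (86 - 9^2)/5 = 5/5 = 1, a_10 = floor((9 + 9)/1) = 18.
  m_11 = 1*18 - 9 = 9, d_11 = (86 - 9^2)/1 = 5/1 = 5: (m_11, d_11) = (m_1, d_1) = (9, 5), so from here the quotients repeat a_1, ..., a_10; the period length is 10.
Hence the expansion of sqrt(86) is a_0 = 9 followed by the repeating block 3, 1, 1, 1, 8, 1, 1, 1, 3, 18 (period 10).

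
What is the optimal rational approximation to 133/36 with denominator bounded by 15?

48/13

Expand x = 133/36 as a continued fraction with the Euclidean algorithm:
  133 = 3*36 + 25, so a_0 = 3.
  36 = 1*25 + 11, so a_1 = 1.
  25 = 2*11 + 3, so a_2 = 2.
  11 = 3*3 + 2, so a_3 = 3.
  3 = 1*2 + 1, so a_4 = 1.
  2 = 2*1 + 0, so a_5 = 2.
so x = [3; 1, 2, 3, 1, 2].
Convergents (p_i = a_i*p_{i-1} + p_{i-2}, q_i = a_i*q_{i-1} + q_{i-2} with p_{-2}=0, p_{-1}=1, q_{-2}=1, q_{-1}=0), until the denominator exceeds 15:
  i=0: a_0=3, p_0 = 3*1 + 0 = 3, q_0 = 3*0 + 1 = 1.
  i=1: a_1=1, p_1 = 1*3 + 1 = 4, q_1 = 1*1 + 0 = 1.
  i=2: a_2=2, p_2 = 2*4 + 3 = 11, q_2 = 2*1 + 1 = 3.
  i=3: a_3=3, p_3 = 3*11 + 4 = 37, q_3 = 3*3 + 1 = 10.
  i=4: a_4=1, p_4 = 1*37 + 11 = 48, q_4 = 1*10 + 3 = 13.
  i=5: a_5=2, p_5 = 2*48 + 37 = 133, q_5 = 2*13 + 10 = 36.
q_5 = 36 > 15, so the last convergent with denominator <= 15 is p_4/q_4 = 48/13.
The closest fraction with denominator <= 15 is either p_4/q_4 or the intermediate fraction (k*p_4 + p_3)/(k*q_4 + q_3) with the largest k >= 1 whose denominator stays <= 15; these approach x as k grows, and every other convergent or intermediate fraction in range is farther away.
Largest k: floor((15 - q_3)/q_4) = floor((15 - 10)/13) = 0.
Since k = 0, no intermediate fraction beyond p_4/q_4 has denominator <= 15, so the convergent 48/13 is the closest (its error is |133*13 - 48*36|/(36*13) = 1/468).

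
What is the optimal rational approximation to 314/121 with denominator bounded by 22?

Expand x = 314/121 as a continued fraction with the Euclidean algorithm:
  314 = 2*121 + 72, so a_0 = 2.
  121 = 1*72 + 49, so a_1 = 1.
  72 = 1*49 + 23, so a_2 = 1.
  49 = 2*23 + 3, so a_3 = 2.
  23 = 7*3 + 2, so a_4 = 7.
  3 = 1*2 + 1, so a_5 = 1.
  2 = 2*1 + 0, so a_6 = 2.
so x = [2; 1, 1, 2, 7, 1, 2].
Convergents (p_i = a_i*p_{i-1} + p_{i-2}, q_i = a_i*q_{i-1} + q_{i-2} with p_{-2}=0, p_{-1}=1, q_{-2}=1, q_{-1}=0), until the denominator exceeds 22:
  i=0: a_0=2, p_0 = 2*1 + 0 = 2, q_0 = 2*0 + 1 = 1.
  i=1: a_1=1, p_1 = 1*2 + 1 = 3, q_1 = 1*1 + 0 = 1.
  i=2: a_2=1, p_2 = 1*3 + 2 = 5, q_2 = 1*1 + 1 = 2.
  i=3: a_3=2, p_3 = 2*5 + 3 = 13, q_3 = 2*2 + 1 = 5.
  i=4: a_4=7, p_4 = 7*13 + 5 = 96, q_4 = 7*5 + 2 = 37.
q_4 = 37 > 22, so the last convergent with denominator <= 22 is p_3/q_3 = 13/5.
The closest fraction with denominator <= 22 is either p_3/q_3 or the intermediate fraction (k*p_3 + p_2)/(k*q_3 + q_2) with the largest k >= 1 whose denominator stays <= 22; these approach x as k grows, and every other convergent or intermediate fraction in range is farther away.
Largest k: floor((22 - q_2)/q_3) = floor((22 - 2)/5) = 4.
That gives (4*13 + 5)/(4*5 + 2) = 57/22.
Compare the errors: |x - 13/5| = |314*5 - 13*121|/(121*5) = 3/605, and |x - 57/22| = |314*22 - 57*121|/(121*22) = 11/2662.
Cross-multiplying, 11*605 = 6655 < 7986 = 3*2662, so 11/2662 is smaller: the intermediate fraction 57/22 is closer to x than 13/5.

57/22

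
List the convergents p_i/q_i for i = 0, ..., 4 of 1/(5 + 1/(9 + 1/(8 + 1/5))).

Using the convergent recurrence p_i = a_i*p_{i-1} + p_{i-2}, q_i = a_i*q_{i-1} + q_{i-2} with p_{-2}=0, p_{-1}=1, q_{-2}=1, q_{-1}=0:
  i=0: a_0=0, p_0 = 0*1 + 0 = 0, q_0 = 0*0 + 1 = 1.
  i=1: a_1=5, p_1 = 5*0 + 1 = 1, q_1 = 5*1 + 0 = 5.
  i=2: a_2=9, p_2 = 9*1 + 0 = 9, q_2 = 9*5 + 1 = 46.
  i=3: a_3=8, p_3 = 8*9 + 1 = 73, q_3 = 8*46 + 5 = 373.
  i=4: a_4=5, p_4 = 5*73 + 9 = 374, q_4 = 5*373 + 46 = 1911.

0/1, 1/5, 9/46, 73/373, 374/1911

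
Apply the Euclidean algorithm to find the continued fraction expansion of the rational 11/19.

[0; 1, 1, 2, 1, 2]

Run the Euclidean algorithm on 11 and 19; the successive quotients are the partial quotients a_0, a_1, ... (each step inverts the fractional part left over by the previous one):
  11 = 0*19 + 11, so a_0 = 0.
  19 = 1*11 + 8, so a_1 = 1.
  11 = 1*8 + 3, so a_2 = 1.
  8 = 2*3 + 2, so a_3 = 2.
  3 = 1*2 + 1, so a_4 = 1.
  2 = 2*1 + 0, so a_5 = 2.
The remainder reaches 0 after 6 divisions, so the expansion has 6 partial quotients, read off in order.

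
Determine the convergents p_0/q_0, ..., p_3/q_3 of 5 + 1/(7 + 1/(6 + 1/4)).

Using the convergent recurrence p_i = a_i*p_{i-1} + p_{i-2}, q_i = a_i*q_{i-1} + q_{i-2} with p_{-2}=0, p_{-1}=1, q_{-2}=1, q_{-1}=0:
  i=0: a_0=5, p_0 = 5*1 + 0 = 5, q_0 = 5*0 + 1 = 1.
  i=1: a_1=7, p_1 = 7*5 + 1 = 36, q_1 = 7*1 + 0 = 7.
  i=2: a_2=6, p_2 = 6*36 + 5 = 221, q_2 = 6*7 + 1 = 43.
  i=3: a_3=4, p_3 = 4*221 + 36 = 920, q_3 = 4*43 + 7 = 179.

5/1, 36/7, 221/43, 920/179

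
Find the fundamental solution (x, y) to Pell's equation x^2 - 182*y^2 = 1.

(x, y) = (27, 2)

First expand sqrt(182) as a continued fraction. With x_i = (sqrt(182) + m_i)/d_i and (m_0, d_0) = (0, 1): a_0 = floor(sqrt(182)) = 13, since 13^2 = 169 <= 182 < 196 = 14^2.
Iterate m_{i+1} = d_i*a_i - m_i, d_{i+1} = (182 - m_{i+1}^2)/d_i, a_{i+1} = floor((a_0 + m_{i+1})/d_{i+1}):
  m_1 = 1*13 - 0 = 13, d_1 = (182 - 13^2)/1 = 13/1 = 13, a_1 = floor((13 + 13)/13) = 2.
  m_2 = 13*2 - 13 = 13, d_2 = (182 - 13^2)/13 = 13/13 = 1, a_2 = floor((13 + 13)/1) = 26.
  m_3 = 1*26 - 13 = 13, d_3 = (182 - 13^2)/1 = 13/1 = 13: (m_3, d_3) = (m_1, d_1) = (13, 13), so from here the quotients repeat a_1, a_2; the period length is 2.
So sqrt(182) = [13; (2, 26)] with period length k = 2.
k is even, so the fundamental solution of x^2 - 182y^2 = 1 is (p_{k-1}, q_{k-1}) = (p_1, q_1); compute convergents through index 1.
Convergents (p_i = a_i*p_{i-1} + p_{i-2}, q_i = a_i*q_{i-1} + q_{i-2} with p_{-2}=0, p_{-1}=1, q_{-2}=1, q_{-1}=0):
  i=0: a_0=13, p_0 = 13*1 + 0 = 13, q_0 = 13*0 + 1 = 1.
  i=1: a_1=2, p_1 = 2*13 + 1 = 27, q_1 = 2*1 + 0 = 2.
Check: 27^2 - 182*2^2 = 729 - 728 = 1, so (x, y) = (27, 2) solves the equation, and by the theorem it is the least positive solution.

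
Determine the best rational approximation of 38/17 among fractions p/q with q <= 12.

Expand x = 38/17 as a continued fraction with the Euclidean algorithm:
  38 = 2*17 + 4, so a_0 = 2.
  17 = 4*4 + 1, so a_1 = 4.
  4 = 4*1 + 0, so a_2 = 4.
so x = [2; 4, 4].
Convergents (p_i = a_i*p_{i-1} + p_{i-2}, q_i = a_i*q_{i-1} + q_{i-2} with p_{-2}=0, p_{-1}=1, q_{-2}=1, q_{-1}=0), until the denominator exceeds 12:
  i=0: a_0=2, p_0 = 2*1 + 0 = 2, q_0 = 2*0 + 1 = 1.
  i=1: a_1=4, p_1 = 4*2 + 1 = 9, q_1 = 4*1 + 0 = 4.
  i=2: a_2=4, p_2 = 4*9 + 2 = 38, q_2 = 4*4 + 1 = 17.
q_2 = 17 > 12, so the last convergent with denominator <= 12 is p_1/q_1 = 9/4.
The closest fraction with denominator <= 12 is either p_1/q_1 or the intermediate fraction (k*p_1 + p_0)/(k*q_1 + q_0) with the largest k >= 1 whose denominator stays <= 12; these approach x as k grows, and every other convergent or intermediate fraction in range is farther away.
Largest k: floor((12 - q_0)/q_1) = floor((12 - 1)/4) = 2.
That gives (2*9 + 2)/(2*4 + 1) = 20/9.
Compare the errors: |x - 9/4| = |38*4 - 9*17|/(17*4) = 1/68, and |x - 20/9| = |38*9 - 20*17|/(17*9) = 2/153.
Cross-multiplying, 2*68 = 136 < 153 = 1*153, so 2/153 is smaller: the intermediate fraction 20/9 is closer to x than 9/4.

20/9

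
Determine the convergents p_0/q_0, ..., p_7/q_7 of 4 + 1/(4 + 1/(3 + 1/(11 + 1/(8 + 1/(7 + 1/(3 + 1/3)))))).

Using the convergent recurrence p_i = a_i*p_{i-1} + p_{i-2}, q_i = a_i*q_{i-1} + q_{i-2} with p_{-2}=0, p_{-1}=1, q_{-2}=1, q_{-1}=0:
  i=0: a_0=4, p_0 = 4*1 + 0 = 4, q_0 = 4*0 + 1 = 1.
  i=1: a_1=4, p_1 = 4*4 + 1 = 17, q_1 = 4*1 + 0 = 4.
  i=2: a_2=3, p_2 = 3*17 + 4 = 55, q_2 = 3*4 + 1 = 13.
  i=3: a_3=11, p_3 = 11*55 + 17 = 622, q_3 = 11*13 + 4 = 147.
  i=4: a_4=8, p_4 = 8*622 + 55 = 5031, q_4 = 8*147 + 13 = 1189.
  i=5: a_5=7, p_5 = 7*5031 + 622 = 35839, q_5 = 7*1189 + 147 = 8470.
  i=6: a_6=3, p_6 = 3*35839 + 5031 = 112548, q_6 = 3*8470 + 1189 = 26599.
  i=7: a_7=3, p_7 = 3*112548 + 35839 = 373483, q_7 = 3*26599 + 8470 = 88267.

4/1, 17/4, 55/13, 622/147, 5031/1189, 35839/8470, 112548/26599, 373483/88267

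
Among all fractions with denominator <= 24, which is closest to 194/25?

Expand x = 194/25 as a continued fraction with the Euclidean algorithm:
  194 = 7*25 + 19, so a_0 = 7.
  25 = 1*19 + 6, so a_1 = 1.
  19 = 3*6 + 1, so a_2 = 3.
  6 = 6*1 + 0, so a_3 = 6.
so x = [7; 1, 3, 6].
Convergents (p_i = a_i*p_{i-1} + p_{i-2}, q_i = a_i*q_{i-1} + q_{i-2} with p_{-2}=0, p_{-1}=1, q_{-2}=1, q_{-1}=0), until the denominator exceeds 24:
  i=0: a_0=7, p_0 = 7*1 + 0 = 7, q_0 = 7*0 + 1 = 1.
  i=1: a_1=1, p_1 = 1*7 + 1 = 8, q_1 = 1*1 + 0 = 1.
  i=2: a_2=3, p_2 = 3*8 + 7 = 31, q_2 = 3*1 + 1 = 4.
  i=3: a_3=6, p_3 = 6*31 + 8 = 194, q_3 = 6*4 + 1 = 25.
q_3 = 25 > 24, so the last convergent with denominator <= 24 is p_2/q_2 = 31/4.
The closest fraction with denominator <= 24 is either p_2/q_2 or the intermediate fraction (k*p_2 + p_1)/(k*q_2 + q_1) with the largest k >= 1 whose denominator stays <= 24; these approach x as k grows, and every other convergent or intermediate fraction in range is farther away.
Largest k: floor((24 - q_1)/q_2) = floor((24 - 1)/4) = 5.
That gives (5*31 + 8)/(5*4 + 1) = 163/21.
Compare the errors: |x - 31/4| = |194*4 - 31*25|/(25*4) = 1/100, and |x - 163/21| = |194*21 - 163*25|/(25*21) = 1/525.
Cross-multiplying, 1*100 = 100 < 525 = 1*525, so 1/525 is smaller: the intermediate fraction 163/21 is closer to x than 31/4.

163/21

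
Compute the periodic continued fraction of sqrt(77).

Write x_i = (sqrt(77) + m_i)/d_i with (m_0, d_0) = (0, 1). a_0 = floor(sqrt(77)) = 8, since 8^2 = 64 <= 77 < 81 = 9^2.
Iterate m_{i+1} = d_i*a_i - m_i, d_{i+1} = (77 - m_{i+1}^2)/d_i, a_{i+1} = floor((a_0 + m_{i+1})/d_{i+1}):
  m_1 = 1*8 - 0 = 8, d_1 = (77 - 8^2)/1 = 13/1 = 13, a_1 = floor((8 + 8)/13) = 1.
  m_2 = 13*1 - 8 = 5, d_2 = (77 - 5^2)/13 = 52/13 = 4, a_2 = floor((8 + 5)/4) = 3.
  m_3 = 4*3 - 5 = 7, d_3 = (77 - 7^2)/4 = 28/4 = 7, a_3 = floor((8 + 7)/7) = 2.
  m_4 = 7*2 - 7 = 7, d_4 = (77 - 7^2)/7 = 28/7 = 4, a_4 = floor((8 + 7)/4) = 3.
  m_5 = 4*3 - 7 = 5, d_5 = (77 - 5^2)/4 = 52/4 = 13, a_5 = floor((8 + 5)/13) = 1.
  m_6 = 13*1 - 5 = 8, d_6 = (77 - 8^2)/13 = 13/13 = 1, a_6 = floor((8 + 8)/1) = 16.
  m_7 = 1*16 - 8 = 8, d_7 = (77 - 8^2)/1 = 13/1 = 13: (m_7, d_7) = (m_1, d_1) = (8, 13), so from here the quotients repeat a_1, ..., a_6; the period length is 6.
Hence the expansion of sqrt(77) is a_0 = 8 followed by the repeating block 1, 3, 2, 3, 1, 16 (period 6).

[8; (1, 3, 2, 3, 1, 16)]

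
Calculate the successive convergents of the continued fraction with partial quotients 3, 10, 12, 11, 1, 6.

Using the convergent recurrence p_i = a_i*p_{i-1} + p_{i-2}, q_i = a_i*q_{i-1} + q_{i-2} with p_{-2}=0, p_{-1}=1, q_{-2}=1, q_{-1}=0:
  i=0: a_0=3, p_0 = 3*1 + 0 = 3, q_0 = 3*0 + 1 = 1.
  i=1: a_1=10, p_1 = 10*3 + 1 = 31, q_1 = 10*1 + 0 = 10.
  i=2: a_2=12, p_2 = 12*31 + 3 = 375, q_2 = 12*10 + 1 = 121.
  i=3: a_3=11, p_3 = 11*375 + 31 = 4156, q_3 = 11*121 + 10 = 1341.
  i=4: a_4=1, p_4 = 1*4156 + 375 = 4531, q_4 = 1*1341 + 121 = 1462.
  i=5: a_5=6, p_5 = 6*4531 + 4156 = 31342, q_5 = 6*1462 + 1341 = 10113.

3/1, 31/10, 375/121, 4156/1341, 4531/1462, 31342/10113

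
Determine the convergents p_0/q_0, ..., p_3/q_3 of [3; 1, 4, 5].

Using the convergent recurrence p_i = a_i*p_{i-1} + p_{i-2}, q_i = a_i*q_{i-1} + q_{i-2} with p_{-2}=0, p_{-1}=1, q_{-2}=1, q_{-1}=0:
  i=0: a_0=3, p_0 = 3*1 + 0 = 3, q_0 = 3*0 + 1 = 1.
  i=1: a_1=1, p_1 = 1*3 + 1 = 4, q_1 = 1*1 + 0 = 1.
  i=2: a_2=4, p_2 = 4*4 + 3 = 19, q_2 = 4*1 + 1 = 5.
  i=3: a_3=5, p_3 = 5*19 + 4 = 99, q_3 = 5*5 + 1 = 26.

3/1, 4/1, 19/5, 99/26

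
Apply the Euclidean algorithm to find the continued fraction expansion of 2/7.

[0; 3, 2]

Run the Euclidean algorithm on 2 and 7; the successive quotients are the partial quotients a_0, a_1, ... (each step inverts the fractional part left over by the previous one):
  2 = 0*7 + 2, so a_0 = 0.
  7 = 3*2 + 1, so a_1 = 3.
  2 = 2*1 + 0, so a_2 = 2.
The remainder reaches 0 after 3 divisions, so the expansion has 3 partial quotients, read off in order.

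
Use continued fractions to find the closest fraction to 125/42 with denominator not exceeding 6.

3/1

Expand x = 125/42 as a continued fraction with the Euclidean algorithm:
  125 = 2*42 + 41, so a_0 = 2.
  42 = 1*41 + 1, so a_1 = 1.
  41 = 41*1 + 0, so a_2 = 41.
so x = [2; 1, 41].
Convergents (p_i = a_i*p_{i-1} + p_{i-2}, q_i = a_i*q_{i-1} + q_{i-2} with p_{-2}=0, p_{-1}=1, q_{-2}=1, q_{-1}=0), until the denominator exceeds 6:
  i=0: a_0=2, p_0 = 2*1 + 0 = 2, q_0 = 2*0 + 1 = 1.
  i=1: a_1=1, p_1 = 1*2 + 1 = 3, q_1 = 1*1 + 0 = 1.
  i=2: a_2=41, p_2 = 41*3 + 2 = 125, q_2 = 41*1 + 1 = 42.
q_2 = 42 > 6, so the last convergent with denominator <= 6 is p_1/q_1 = 3/1.
The closest fraction with denominator <= 6 is either p_1/q_1 or the intermediate fraction (k*p_1 + p_0)/(k*q_1 + q_0) with the largest k >= 1 whose denominator stays <= 6; these approach x as k grows, and every other convergent or intermediate fraction in range is farther away.
Largest k: floor((6 - q_0)/q_1) = floor((6 - 1)/1) = 5.
That gives (5*3 + 2)/(5*1 + 1) = 17/6.
Compare the errors: |x - 3/1| = |125*1 - 3*42|/(42*1) = 1/42, and |x - 17/6| = |125*6 - 17*42|/(42*6) = 36/252.
Cross-multiplying, 1*252 = 252 < 1512 = 36*42, so 1/42 is smaller: the convergent 3/1 is closer to x than 17/6.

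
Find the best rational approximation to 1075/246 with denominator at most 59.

Expand x = 1075/246 as a continued fraction with the Euclidean algorithm:
  1075 = 4*246 + 91, so a_0 = 4.
  246 = 2*91 + 64, so a_1 = 2.
  91 = 1*64 + 27, so a_2 = 1.
  64 = 2*27 + 10, so a_3 = 2.
  27 = 2*10 + 7, so a_4 = 2.
  10 = 1*7 + 3, so a_5 = 1.
  7 = 2*3 + 1, so a_6 = 2.
  3 = 3*1 + 0, so a_7 = 3.
so x = [4; 2, 1, 2, 2, 1, 2, 3].
Convergents (p_i = a_i*p_{i-1} + p_{i-2}, q_i = a_i*q_{i-1} + q_{i-2} with p_{-2}=0, p_{-1}=1, q_{-2}=1, q_{-1}=0), until the denominator exceeds 59:
  i=0: a_0=4, p_0 = 4*1 + 0 = 4, q_0 = 4*0 + 1 = 1.
  i=1: a_1=2, p_1 = 2*4 + 1 = 9, q_1 = 2*1 + 0 = 2.
  i=2: a_2=1, p_2 = 1*9 + 4 = 13, q_2 = 1*2 + 1 = 3.
  i=3: a_3=2, p_3 = 2*13 + 9 = 35, q_3 = 2*3 + 2 = 8.
  i=4: a_4=2, p_4 = 2*35 + 13 = 83, q_4 = 2*8 + 3 = 19.
  i=5: a_5=1, p_5 = 1*83 + 35 = 118, q_5 = 1*19 + 8 = 27.
  i=6: a_6=2, p_6 = 2*118 + 83 = 319, q_6 = 2*27 + 19 = 73.
q_6 = 73 > 59, so the last convergent with denominator <= 59 is p_5/q_5 = 118/27.
The closest fraction with denominator <= 59 is either p_5/q_5 or the intermediate fraction (k*p_5 + p_4)/(k*q_5 + q_4) with the largest k >= 1 whose denominator stays <= 59; these approach x as k grows, and every other convergent or intermediate fraction in range is farther away.
Largest k: floor((59 - q_4)/q_5) = floor((59 - 19)/27) = 1.
That gives (1*118 + 83)/(1*27 + 19) = 201/46.
Compare the errors: |x - 118/27| = |1075*27 - 118*246|/(246*27) = 3/6642, and |x - 201/46| = |1075*46 - 201*246|/(246*46) = 4/11316.
Cross-multiplying, 4*6642 = 26568 < 33948 = 3*11316, so 4/11316 is smaller: the intermediate fraction 201/46 is closer to x than 118/27.

201/46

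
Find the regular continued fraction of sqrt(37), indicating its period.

[6; (12)]

Write x_i = (sqrt(37) + m_i)/d_i with (m_0, d_0) = (0, 1). a_0 = floor(sqrt(37)) = 6, since 6^2 = 36 <= 37 < 49 = 7^2.
Iterate m_{i+1} = d_i*a_i - m_i, d_{i+1} = (37 - m_{i+1}^2)/d_i, a_{i+1} = floor((a_0 + m_{i+1})/d_{i+1}):
  m_1 = 1*6 - 0 = 6, d_1 = (37 - 6^2)/1 = 1/1 = 1, a_1 = floor((6 + 6)/1) = 12.
  m_2 = 1*12 - 6 = 6, d_2 = (37 - 6^2)/1 = 1/1 = 1: (m_2, d_2) = (m_1, d_1) = (6, 1), so from here the quotient a_1 repeats; the period length is 1.
Hence the expansion of sqrt(37) is a_0 = 6 followed by the repeating block 12 (period 1).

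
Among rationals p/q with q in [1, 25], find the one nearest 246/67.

11/3

Expand x = 246/67 as a continued fraction with the Euclidean algorithm:
  246 = 3*67 + 45, so a_0 = 3.
  67 = 1*45 + 22, so a_1 = 1.
  45 = 2*22 + 1, so a_2 = 2.
  22 = 22*1 + 0, so a_3 = 22.
so x = [3; 1, 2, 22].
Convergents (p_i = a_i*p_{i-1} + p_{i-2}, q_i = a_i*q_{i-1} + q_{i-2} with p_{-2}=0, p_{-1}=1, q_{-2}=1, q_{-1}=0), until the denominator exceeds 25:
  i=0: a_0=3, p_0 = 3*1 + 0 = 3, q_0 = 3*0 + 1 = 1.
  i=1: a_1=1, p_1 = 1*3 + 1 = 4, q_1 = 1*1 + 0 = 1.
  i=2: a_2=2, p_2 = 2*4 + 3 = 11, q_2 = 2*1 + 1 = 3.
  i=3: a_3=22, p_3 = 22*11 + 4 = 246, q_3 = 22*3 + 1 = 67.
q_3 = 67 > 25, so the last convergent with denominator <= 25 is p_2/q_2 = 11/3.
The closest fraction with denominator <= 25 is either p_2/q_2 or the intermediate fraction (k*p_2 + p_1)/(k*q_2 + q_1) with the largest k >= 1 whose denominator stays <= 25; these approach x as k grows, and every other convergent or intermediate fraction in range is farther away.
Largest k: floor((25 - q_1)/q_2) = floor((25 - 1)/3) = 8.
That gives (8*11 + 4)/(8*3 + 1) = 92/25.
Compare the errors: |x - 11/3| = |246*3 - 11*67|/(67*3) = 1/201, and |x - 92/25| = |246*25 - 92*67|/(67*25) = 14/1675.
Cross-multiplying, 1*1675 = 1675 < 2814 = 14*201, so 1/201 is smaller: the convergent 11/3 is closer to x than 92/25.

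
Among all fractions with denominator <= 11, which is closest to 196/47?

Expand x = 196/47 as a continued fraction with the Euclidean algorithm:
  196 = 4*47 + 8, so a_0 = 4.
  47 = 5*8 + 7, so a_1 = 5.
  8 = 1*7 + 1, so a_2 = 1.
  7 = 7*1 + 0, so a_3 = 7.
so x = [4; 5, 1, 7].
Convergents (p_i = a_i*p_{i-1} + p_{i-2}, q_i = a_i*q_{i-1} + q_{i-2} with p_{-2}=0, p_{-1}=1, q_{-2}=1, q_{-1}=0), until the denominator exceeds 11:
  i=0: a_0=4, p_0 = 4*1 + 0 = 4, q_0 = 4*0 + 1 = 1.
  i=1: a_1=5, p_1 = 5*4 + 1 = 21, q_1 = 5*1 + 0 = 5.
  i=2: a_2=1, p_2 = 1*21 + 4 = 25, q_2 = 1*5 + 1 = 6.
  i=3: a_3=7, p_3 = 7*25 + 21 = 196, q_3 = 7*6 + 5 = 47.
q_3 = 47 > 11, so the last convergent with denominator <= 11 is p_2/q_2 = 25/6.
The closest fraction with denominator <= 11 is either p_2/q_2 or the intermediate fraction (k*p_2 + p_1)/(k*q_2 + q_1) with the largest k >= 1 whose denominator stays <= 11; these approach x as k grows, and every other convergent or intermediate fraction in range is farther away.
Largest k: floor((11 - q_1)/q_2) = floor((11 - 5)/6) = 1.
That gives (1*25 + 21)/(1*6 + 5) = 46/11.
Compare the errors: |x - 25/6| = |196*6 - 25*47|/(47*6) = 1/282, and |x - 46/11| = |196*11 - 46*47|/(47*11) = 6/517.
Cross-multiplying, 1*517 = 517 < 1692 = 6*282, so 1/282 is smaller: the convergent 25/6 is closer to x than 46/11.

25/6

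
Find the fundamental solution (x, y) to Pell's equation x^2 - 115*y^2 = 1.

(x, y) = (1126, 105)

First expand sqrt(115) as a continued fraction. With x_i = (sqrt(115) + m_i)/d_i and (m_0, d_0) = (0, 1): a_0 = floor(sqrt(115)) = 10, since 10^2 = 100 <= 115 < 121 = 11^2.
Iterate m_{i+1} = d_i*a_i - m_i, d_{i+1} = (115 - m_{i+1}^2)/d_i, a_{i+1} = floor((a_0 + m_{i+1})/d_{i+1}):
  m_1 = 1*10 - 0 = 10, d_1 = (115 - 10^2)/1 = 15/1 = 15, a_1 = floor((10 + 10)/15) = 1.
  m_2 = 15*1 - 10 = 5, d_2 = (115 - 5^2)/15 = 90/15 = 6, a_2 = floor((10 + 5)/6) = 2.
  m_3 = 6*2 - 5 = 7, d_3 = (115 - 7^2)/6 = 66/6 = 11, a_3 = floor((10 + 7)/11) = 1.
  m_4 = 11*1 - 7 = 4, d_4 = (115 - 4^2)/11 = 99/11 = 9, a_4 = floor((10 + 4)/9) = 1.
  m_5 = 9*1 - 4 = 5, d_5 = (115 - 5^2)/9 = 90/9 = 10, a_5 = floor((10 + 5)/10) = 1.
  m_6 = 10*1 - 5 = 5, d_6 = (115 - 5^2)/10 = 90/10 = 9, a_6 = floor((10 + 5)/9) = 1.
  m_7 = 9*1 - 5 = 4, d_7 = (115 - 4^2)/9 = 99/9 = 11, a_7 = floor((10 + 4)/11) = 1.
  m_8 = 11*1 - 4 = 7, d_8 = (115 - 7^2)/11 = 66/11 = 6, a_8 = floor((10 + 7)/6) = 2.
  m_9 = 6*2 - 7 = 5, d_9 = (115 - 5^2)/6 = 90/6 = 15, a_9 = floor((10 + 5)/15) = 1.
  m_10 = 15*1 - 5 = 10, d_10 = (115 - 10^2)/15 = 15/15 = 1, a_10 = floor((10 + 10)/1) = 20.
  m_11 = 1*20 - 10 = 10, d_11 = (115 - 10^2)/1 = 15/1 = 15: (m_11, d_11) = (m_1, d_1) = (10, 15), so from here the quotients repeat a_1, ..., a_10; the period length is 10.
So sqrt(115) = [10; (1, 2, 1, 1, 1, 1, 1, 2, 1, 20)] with period length k = 10.
k is even, so the fundamental solution of x^2 - 115y^2 = 1 is (p_{k-1}, q_{k-1}) = (p_9, q_9); compute convergents through index 9.
Convergents (p_i = a_i*p_{i-1} + p_{i-2}, q_i = a_i*q_{i-1} + q_{i-2} with p_{-2}=0, p_{-1}=1, q_{-2}=1, q_{-1}=0):
  i=0: a_0=10, p_0 = 10*1 + 0 = 10, q_0 = 10*0 + 1 = 1.
  i=1: a_1=1, p_1 = 1*10 + 1 = 11, q_1 = 1*1 + 0 = 1.
  i=2: a_2=2, p_2 = 2*11 + 10 = 32, q_2 = 2*1 + 1 = 3.
  i=3: a_3=1, p_3 = 1*32 + 11 = 43, q_3 = 1*3 + 1 = 4.
  i=4: a_4=1, p_4 = 1*43 + 32 = 75, q_4 = 1*4 + 3 = 7.
  i=5: a_5=1, p_5 = 1*75 + 43 = 118, q_5 = 1*7 + 4 = 11.
  i=6: a_6=1, p_6 = 1*118 + 75 = 193, q_6 = 1*11 + 7 = 18.
  i=7: a_7=1, p_7 = 1*193 + 118 = 311, q_7 = 1*18 + 11 = 29.
  i=8: a_8=2, p_8 = 2*311 + 193 = 815, q_8 = 2*29 + 18 = 76.
  i=9: a_9=1, p_9 = 1*815 + 311 = 1126, q_9 = 1*76 + 29 = 105.
Check: 1126^2 - 115*105^2 = 1267876 - 1267875 = 1, so (x, y) = (1126, 105) solves the equation, and by the theorem it is the least positive solution.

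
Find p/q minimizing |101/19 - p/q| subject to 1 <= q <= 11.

Expand x = 101/19 as a continued fraction with the Euclidean algorithm:
  101 = 5*19 + 6, so a_0 = 5.
  19 = 3*6 + 1, so a_1 = 3.
  6 = 6*1 + 0, so a_2 = 6.
so x = [5; 3, 6].
Convergents (p_i = a_i*p_{i-1} + p_{i-2}, q_i = a_i*q_{i-1} + q_{i-2} with p_{-2}=0, p_{-1}=1, q_{-2}=1, q_{-1}=0), until the denominator exceeds 11:
  i=0: a_0=5, p_0 = 5*1 + 0 = 5, q_0 = 5*0 + 1 = 1.
  i=1: a_1=3, p_1 = 3*5 + 1 = 16, q_1 = 3*1 + 0 = 3.
  i=2: a_2=6, p_2 = 6*16 + 5 = 101, q_2 = 6*3 + 1 = 19.
q_2 = 19 > 11, so the last convergent with denominator <= 11 is p_1/q_1 = 16/3.
The closest fraction with denominator <= 11 is either p_1/q_1 or the intermediate fraction (k*p_1 + p_0)/(k*q_1 + q_0) with the largest k >= 1 whose denominator stays <= 11; these approach x as k grows, and every other convergent or intermediate fraction in range is farther away.
Largest k: floor((11 - q_0)/q_1) = floor((11 - 1)/3) = 3.
That gives (3*16 + 5)/(3*3 + 1) = 53/10.
Compare the errors: |x - 16/3| = |101*3 - 16*19|/(19*3) = 1/57, and |x - 53/10| = |101*10 - 53*19|/(19*10) = 3/190.
Cross-multiplying, 3*57 = 171 < 190 = 1*190, so 3/190 is smaller: the intermediate fraction 53/10 is closer to x than 16/3.

53/10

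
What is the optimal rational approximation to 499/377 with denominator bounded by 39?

Expand x = 499/377 as a continued fraction with the Euclidean algorithm:
  499 = 1*377 + 122, so a_0 = 1.
  377 = 3*122 + 11, so a_1 = 3.
  122 = 11*11 + 1, so a_2 = 11.
  11 = 11*1 + 0, so a_3 = 11.
so x = [1; 3, 11, 11].
Convergents (p_i = a_i*p_{i-1} + p_{i-2}, q_i = a_i*q_{i-1} + q_{i-2} with p_{-2}=0, p_{-1}=1, q_{-2}=1, q_{-1}=0), until the denominator exceeds 39:
  i=0: a_0=1, p_0 = 1*1 + 0 = 1, q_0 = 1*0 + 1 = 1.
  i=1: a_1=3, p_1 = 3*1 + 1 = 4, q_1 = 3*1 + 0 = 3.
  i=2: a_2=11, p_2 = 11*4 + 1 = 45, q_2 = 11*3 + 1 = 34.
  i=3: a_3=11, p_3 = 11*45 + 4 = 499, q_3 = 11*34 + 3 = 377.
q_3 = 377 > 39, so the last convergent with denominator <= 39 is p_2/q_2 = 45/34.
The closest fraction with denominator <= 39 is either p_2/q_2 or the intermediate fraction (k*p_2 + p_1)/(k*q_2 + q_1) with the largest k >= 1 whose denominator stays <= 39; these approach x as k grows, and every other convergent or intermediate fraction in range is farther away.
Largest k: floor((39 - q_1)/q_2) = floor((39 - 3)/34) = 1.
That gives (1*45 + 4)/(1*34 + 3) = 49/37.
Compare the errors: |x - 45/34| = |499*34 - 45*377|/(377*34) = 1/12818, and |x - 49/37| = |499*37 - 49*377|/(377*37) = 10/13949.
Cross-multiplying, 1*13949 = 13949 < 128180 = 10*12818, so 1/12818 is smaller: the convergent 45/34 is closer to x than 49/37.

45/34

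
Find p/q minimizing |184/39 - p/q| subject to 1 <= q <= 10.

33/7

Expand x = 184/39 as a continued fraction with the Euclidean algorithm:
  184 = 4*39 + 28, so a_0 = 4.
  39 = 1*28 + 11, so a_1 = 1.
  28 = 2*11 + 6, so a_2 = 2.
  11 = 1*6 + 5, so a_3 = 1.
  6 = 1*5 + 1, so a_4 = 1.
  5 = 5*1 + 0, so a_5 = 5.
so x = [4; 1, 2, 1, 1, 5].
Convergents (p_i = a_i*p_{i-1} + p_{i-2}, q_i = a_i*q_{i-1} + q_{i-2} with p_{-2}=0, p_{-1}=1, q_{-2}=1, q_{-1}=0), until the denominator exceeds 10:
  i=0: a_0=4, p_0 = 4*1 + 0 = 4, q_0 = 4*0 + 1 = 1.
  i=1: a_1=1, p_1 = 1*4 + 1 = 5, q_1 = 1*1 + 0 = 1.
  i=2: a_2=2, p_2 = 2*5 + 4 = 14, q_2 = 2*1 + 1 = 3.
  i=3: a_3=1, p_3 = 1*14 + 5 = 19, q_3 = 1*3 + 1 = 4.
  i=4: a_4=1, p_4 = 1*19 + 14 = 33, q_4 = 1*4 + 3 = 7.
  i=5: a_5=5, p_5 = 5*33 + 19 = 184, q_5 = 5*7 + 4 = 39.
q_5 = 39 > 10, so the last convergent with denominator <= 10 is p_4/q_4 = 33/7.
The closest fraction with denominator <= 10 is either p_4/q_4 or the intermediate fraction (k*p_4 + p_3)/(k*q_4 + q_3) with the largest k >= 1 whose denominator stays <= 10; these approach x as k grows, and every other convergent or intermediate fraction in range is farther away.
Largest k: floor((10 - q_3)/q_4) = floor((10 - 4)/7) = 0.
Since k = 0, no intermediate fraction beyond p_4/q_4 has denominator <= 10, so the convergent 33/7 is the closest (its error is |184*7 - 33*39|/(39*7) = 1/273).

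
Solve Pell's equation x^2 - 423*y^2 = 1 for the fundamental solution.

First expand sqrt(423) as a continued fraction. With x_i = (sqrt(423) + m_i)/d_i and (m_0, d_0) = (0, 1): a_0 = floor(sqrt(423)) = 20, since 20^2 = 400 <= 423 < 441 = 21^2.
Iterate m_{i+1} = d_i*a_i - m_i, d_{i+1} = (423 - m_{i+1}^2)/d_i, a_{i+1} = floor((a_0 + m_{i+1})/d_{i+1}):
  m_1 = 1*20 - 0 = 20, d_1 = (423 - 20^2)/1 = 23/1 = 23, a_1 = floor((20 + 20)/23) = 1.
  m_2 = 23*1 - 20 = 3, d_2 = (423 - 3^2)/23 = 414/23 = 18, a_2 = floor((20 + 3)/18) = 1.
  m_3 = 18*1 - 3 = 15, d_3 = (423 - 15^2)/18 = 198/18 = 11, a_3 = floor((20 + 15)/11) = 3.
  m_4 = 11*3 - 15 = 18, d_4 = (423 - 18^2)/11 = 99/11 = 9, a_4 = floor((20 + 18)/9) = 4.
  m_5 = 9*4 - 18 = 18, d_5 = (423 - 18^2)/9 = 99/9 = 11, a_5 = floor((20 + 18)/11) = 3.
  m_6 = 11*3 - 18 = 15, d_6 = (423 - 15^2)/11 = 198/11 = 18, a_6 = floor((20 + 15)/18) = 1.
  m_7 = 18*1 - 15 = 3, d_7 = (423 - 3^2)/18 = 414/18 = 23, a_7 = floor((20 + 3)/23) = 1.
  m_8 = 23*1 - 3 = 20, d_8 = (423 - 20^2)/23 = 23/23 = 1, a_8 = floor((20 + 20)/1) = 40.
  m_9 = 1*40 - 20 = 20, d_9 = (423 - 20^2)/1 = 23/1 = 23: (m_9, d_9) = (m_1, d_1) = (20, 23), so from here the quotients repeat a_1, ..., a_8; the period length is 8.
So sqrt(423) = [20; (1, 1, 3, 4, 3, 1, 1, 40)] with period length k = 8.
k is even, so the fundamental solution of x^2 - 423y^2 = 1 is (p_{k-1}, q_{k-1}) = (p_7, q_7); compute convergents through index 7.
Convergents (p_i = a_i*p_{i-1} + p_{i-2}, q_i = a_i*q_{i-1} + q_{i-2} with p_{-2}=0, p_{-1}=1, q_{-2}=1, q_{-1}=0):
  i=0: a_0=20, p_0 = 20*1 + 0 = 20, q_0 = 20*0 + 1 = 1.
  i=1: a_1=1, p_1 = 1*20 + 1 = 21, q_1 = 1*1 + 0 = 1.
  i=2: a_2=1, p_2 = 1*21 + 20 = 41, q_2 = 1*1 + 1 = 2.
  i=3: a_3=3, p_3 = 3*41 + 21 = 144, q_3 = 3*2 + 1 = 7.
  i=4: a_4=4, p_4 = 4*144 + 41 = 617, q_4 = 4*7 + 2 = 30.
  i=5: a_5=3, p_5 = 3*617 + 144 = 1995, q_5 = 3*30 + 7 = 97.
  i=6: a_6=1, p_6 = 1*1995 + 617 = 2612, q_6 = 1*97 + 30 = 127.
  i=7: a_7=1, p_7 = 1*2612 + 1995 = 4607, q_7 = 1*127 + 97 = 224.
Check: 4607^2 - 423*224^2 = 21224449 - 21224448 = 1, so (x, y) = (4607, 224) solves the equation, and by the theorem it is the least positive solution.

(x, y) = (4607, 224)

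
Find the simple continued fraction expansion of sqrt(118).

Write x_i = (sqrt(118) + m_i)/d_i with (m_0, d_0) = (0, 1). a_0 = floor(sqrt(118)) = 10, since 10^2 = 100 <= 118 < 121 = 11^2.
Iterate m_{i+1} = d_i*a_i - m_i, d_{i+1} = (118 - m_{i+1}^2)/d_i, a_{i+1} = floor((a_0 + m_{i+1})/d_{i+1}):
  m_1 = 1*10 - 0 = 10, d_1 = (118 - 10^2)/1 = 18/1 = 18, a_1 = floor((10 + 10)/18) = 1.
  m_2 = 18*1 - 10 = 8, d_2 = (118 - 8^2)/18 = 54/18 = 3, a_2 = floor((10 + 8)/3) = 6.
  m_3 = 3*6 - 8 = 10, d_3 = (118 - 10^2)/3 = 18/3 = 6, a_3 = floor((10 + 10)/6) = 3.
  m_4 = 6*3 - 10 = 8, d_4 = (118 - 8^2)/6 = 54/6 = 9, a_4 = floor((10 + 8)/9) = 2.
  m_5 = 9*2 - 8 = 10, d_5 = (118 - 10^2)/9 = 18/9 = 2, a_5 = floor((10 + 10)/2) = 10.
  m_6 = 2*10 - 10 = 10, d_6 = (118 - 10^2)/2 = 18/2 = 9, a_6 = floor((10 + 10)/9) = 2.
  m_7 = 9*2 - 10 = 8, d_7 = (118 - 8^2)/9 = 54/9 = 6, a_7 = floor((10 + 8)/6) = 3.
  m_8 = 6*3 - 8 = 10, d_8 = (118 - 10^2)/6 = 18/6 = 3, a_8 = floor((10 + 10)/3) = 6.
  m_9 = 3*6 - 10 = 8, d_9 = (118 - 8^2)/3 = 54/3 = 18, a_9 = floor((10 + 8)/18) = 1.
  m_10 = 18*1 - 8 = 10, d_10 = (118 - 10^2)/18 = 18/18 = 1, a_10 = floor((10 + 10)/1) = 20.
  m_11 = 1*20 - 10 = 10, d_11 = (118 - 10^2)/1 = 18/1 = 18: (m_11, d_11) = (m_1, d_1) = (10, 18), so from here the quotients repeat a_1, ..., a_10; the period length is 10.
Hence the expansion of sqrt(118) is a_0 = 10 followed by the repeating block 1, 6, 3, 2, 10, 2, 3, 6, 1, 20 (period 10).

[10; (1, 6, 3, 2, 10, 2, 3, 6, 1, 20)]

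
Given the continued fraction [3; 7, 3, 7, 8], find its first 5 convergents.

Using the convergent recurrence p_i = a_i*p_{i-1} + p_{i-2}, q_i = a_i*q_{i-1} + q_{i-2} with p_{-2}=0, p_{-1}=1, q_{-2}=1, q_{-1}=0:
  i=0: a_0=3, p_0 = 3*1 + 0 = 3, q_0 = 3*0 + 1 = 1.
  i=1: a_1=7, p_1 = 7*3 + 1 = 22, q_1 = 7*1 + 0 = 7.
  i=2: a_2=3, p_2 = 3*22 + 3 = 69, q_2 = 3*7 + 1 = 22.
  i=3: a_3=7, p_3 = 7*69 + 22 = 505, q_3 = 7*22 + 7 = 161.
  i=4: a_4=8, p_4 = 8*505 + 69 = 4109, q_4 = 8*161 + 22 = 1310.

3/1, 22/7, 69/22, 505/161, 4109/1310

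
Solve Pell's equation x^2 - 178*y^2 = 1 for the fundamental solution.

(x, y) = (1601, 120)

First expand sqrt(178) as a continued fraction. With x_i = (sqrt(178) + m_i)/d_i and (m_0, d_0) = (0, 1): a_0 = floor(sqrt(178)) = 13, since 13^2 = 169 <= 178 < 196 = 14^2.
Iterate m_{i+1} = d_i*a_i - m_i, d_{i+1} = (178 - m_{i+1}^2)/d_i, a_{i+1} = floor((a_0 + m_{i+1})/d_{i+1}):
  m_1 = 1*13 - 0 = 13, d_1 = (178 - 13^2)/1 = 9/1 = 9, a_1 = floor((13 + 13)/9) = 2.
  m_2 = 9*2 - 13 = 5, d_2 = (178 - 5^2)/9 = 153/9 = 17, a_2 = floor((13 + 5)/17) = 1.
  m_3 = 17*1 - 5 = 12, d_3 = (178 - 12^2)/17 = 34/17 = 2, a_3 = floor((13 + 12)/2) = 12.
  m_4 = 2*12 - 12 = 12, d_4 = (178 - 12^2)/2 = 34/2 = 17, a_4 = floor((13 + 12)/17) = 1.
  m_5 = 17*1 - 12 = 5, d_5 = (178 - 5^2)/17 = 153/17 = 9, a_5 = floor((13 + 5)/9) = 2.
  m_6 = 9*2 - 5 = 13, d_6 = (178 - 13^2)/9 = 9/9 = 1, a_6 = floor((13 + 13)/1) = 26.
  m_7 = 1*26 - 13 = 13, d_7 = (178 - 13^2)/1 = 9/1 = 9: (m_7, d_7) = (m_1, d_1) = (13, 9), so from here the quotients repeat a_1, ..., a_6; the period length is 6.
So sqrt(178) = [13; (2, 1, 12, 1, 2, 26)] with period length k = 6.
k is even, so the fundamental solution of x^2 - 178y^2 = 1 is (p_{k-1}, q_{k-1}) = (p_5, q_5); compute convergents through index 5.
Convergents (p_i = a_i*p_{i-1} + p_{i-2}, q_i = a_i*q_{i-1} + q_{i-2} with p_{-2}=0, p_{-1}=1, q_{-2}=1, q_{-1}=0):
  i=0: a_0=13, p_0 = 13*1 + 0 = 13, q_0 = 13*0 + 1 = 1.
  i=1: a_1=2, p_1 = 2*13 + 1 = 27, q_1 = 2*1 + 0 = 2.
  i=2: a_2=1, p_2 = 1*27 + 13 = 40, q_2 = 1*2 + 1 = 3.
  i=3: a_3=12, p_3 = 12*40 + 27 = 507, q_3 = 12*3 + 2 = 38.
  i=4: a_4=1, p_4 = 1*507 + 40 = 547, q_4 = 1*38 + 3 = 41.
  i=5: a_5=2, p_5 = 2*547 + 507 = 1601, q_5 = 2*41 + 38 = 120.
Check: 1601^2 - 178*120^2 = 2563201 - 2563200 = 1, so (x, y) = (1601, 120) solves the equation, and by the theorem it is the least positive solution.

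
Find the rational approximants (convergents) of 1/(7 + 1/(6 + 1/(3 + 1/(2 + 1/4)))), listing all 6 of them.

0/1, 1/7, 6/43, 19/136, 44/315, 195/1396

Using the convergent recurrence p_i = a_i*p_{i-1} + p_{i-2}, q_i = a_i*q_{i-1} + q_{i-2} with p_{-2}=0, p_{-1}=1, q_{-2}=1, q_{-1}=0:
  i=0: a_0=0, p_0 = 0*1 + 0 = 0, q_0 = 0*0 + 1 = 1.
  i=1: a_1=7, p_1 = 7*0 + 1 = 1, q_1 = 7*1 + 0 = 7.
  i=2: a_2=6, p_2 = 6*1 + 0 = 6, q_2 = 6*7 + 1 = 43.
  i=3: a_3=3, p_3 = 3*6 + 1 = 19, q_3 = 3*43 + 7 = 136.
  i=4: a_4=2, p_4 = 2*19 + 6 = 44, q_4 = 2*136 + 43 = 315.
  i=5: a_5=4, p_5 = 4*44 + 19 = 195, q_5 = 4*315 + 136 = 1396.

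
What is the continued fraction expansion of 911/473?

[1; 1, 12, 1, 1, 17]

Run the Euclidean algorithm on 911 and 473; the successive quotients are the partial quotients a_0, a_1, ... (each step inverts the fractional part left over by the previous one):
  911 = 1*473 + 438, so a_0 = 1.
  473 = 1*438 + 35, so a_1 = 1.
  438 = 12*35 + 18, so a_2 = 12.
  35 = 1*18 + 17, so a_3 = 1.
  18 = 1*17 + 1, so a_4 = 1.
  17 = 17*1 + 0, so a_5 = 17.
The remainder reaches 0 after 6 divisions, so the expansion has 6 partial quotients, read off in order.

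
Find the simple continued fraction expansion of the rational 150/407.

[0; 2, 1, 2, 2, 21]

Run the Euclidean algorithm on 150 and 407; the successive quotients are the partial quotients a_0, a_1, ... (each step inverts the fractional part left over by the previous one):
  150 = 0*407 + 150, so a_0 = 0.
  407 = 2*150 + 107, so a_1 = 2.
  150 = 1*107 + 43, so a_2 = 1.
  107 = 2*43 + 21, so a_3 = 2.
  43 = 2*21 + 1, so a_4 = 2.
  21 = 21*1 + 0, so a_5 = 21.
The remainder reaches 0 after 6 divisions, so the expansion has 6 partial quotients, read off in order.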